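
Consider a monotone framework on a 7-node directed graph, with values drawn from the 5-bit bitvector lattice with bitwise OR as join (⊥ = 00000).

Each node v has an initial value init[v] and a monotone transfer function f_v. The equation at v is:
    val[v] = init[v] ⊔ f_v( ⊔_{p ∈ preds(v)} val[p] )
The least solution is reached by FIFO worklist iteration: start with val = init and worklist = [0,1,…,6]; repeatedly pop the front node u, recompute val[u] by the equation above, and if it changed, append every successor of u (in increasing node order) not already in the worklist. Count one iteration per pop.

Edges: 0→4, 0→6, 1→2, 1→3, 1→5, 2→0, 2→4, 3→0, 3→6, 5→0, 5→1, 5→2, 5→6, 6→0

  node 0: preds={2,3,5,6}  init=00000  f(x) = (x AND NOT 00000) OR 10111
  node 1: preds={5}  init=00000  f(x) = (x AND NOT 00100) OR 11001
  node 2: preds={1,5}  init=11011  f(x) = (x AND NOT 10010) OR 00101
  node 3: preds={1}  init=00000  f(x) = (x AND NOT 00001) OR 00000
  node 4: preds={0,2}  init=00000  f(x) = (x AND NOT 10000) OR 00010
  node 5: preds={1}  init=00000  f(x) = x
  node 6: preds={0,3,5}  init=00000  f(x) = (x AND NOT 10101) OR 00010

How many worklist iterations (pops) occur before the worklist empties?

10

Iteration log — 10 steps:
  step 1. node 0  ⊔preds=11011  new=11111  old=00000  +wl: 
  step 2. node 1  ⊔preds=00000  new=11001  old=00000  +wl: 
  step 3. node 2  ⊔preds=11001  new=11111  old=11011  +wl: 0
  step 4. node 3  ⊔preds=11001  new=11000  old=00000  +wl: 
  step 5. node 4  ⊔preds=11111  new=01111  old=00000  +wl: 
  step 6. node 5  ⊔preds=11001  new=11001  old=00000  +wl: 1,2
  step 7. node 6  ⊔preds=11111  new=01010  old=00000  +wl: 
  step 8. node 0  ⊔preds=11111  new=11111  stable
  step 9. node 1  ⊔preds=11001  new=11001  stable
  step 10. node 2  ⊔preds=11001  new=11111  stable

Least fixpoint reached:
  node 0: 11111
  node 1: 11001
  node 2: 11111
  node 3: 11000
  node 4: 01111
  node 5: 11001
  node 6: 01010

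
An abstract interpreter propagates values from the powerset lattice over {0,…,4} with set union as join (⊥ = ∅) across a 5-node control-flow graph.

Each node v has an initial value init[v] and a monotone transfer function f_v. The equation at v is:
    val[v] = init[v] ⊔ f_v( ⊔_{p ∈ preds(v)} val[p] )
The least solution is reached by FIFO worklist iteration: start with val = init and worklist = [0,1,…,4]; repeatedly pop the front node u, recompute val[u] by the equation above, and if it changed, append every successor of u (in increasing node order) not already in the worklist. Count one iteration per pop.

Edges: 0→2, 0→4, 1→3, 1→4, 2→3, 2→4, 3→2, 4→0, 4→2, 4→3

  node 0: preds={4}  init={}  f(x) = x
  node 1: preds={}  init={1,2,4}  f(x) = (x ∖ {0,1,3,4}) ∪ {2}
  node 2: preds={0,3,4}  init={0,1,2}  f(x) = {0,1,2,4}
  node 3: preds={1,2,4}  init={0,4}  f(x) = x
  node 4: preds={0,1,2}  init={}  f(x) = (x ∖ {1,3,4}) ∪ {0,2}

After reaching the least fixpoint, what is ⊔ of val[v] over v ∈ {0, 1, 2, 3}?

Worklist (10 pops):
  #1 pop 0: in={} → {} (no change)
  #2 pop 1: in={} → {1,2,4} (no change)
  #3 pop 2: in={0,4} → {0,1,2,4} (was {0,1,2}); enqueue []
  #4 pop 3: in={0,1,2,4} → {0,1,2,4} (was {0,4}); enqueue [2]
  #5 pop 4: in={0,1,2,4} → {0,2} (was {}); enqueue [0,3]
  #6 pop 2: in={0,1,2,4} → {0,1,2,4} (no change)
  #7 pop 0: in={0,2} → {0,2} (was {}); enqueue [2,4]
  #8 pop 3: in={0,1,2,4} → {0,1,2,4} (no change)
  #9 pop 2: in={0,1,2,4} → {0,1,2,4} (no change)
  #10 pop 4: in={0,1,2,4} → {0,2} (no change)

Fixpoint:
  val[0] = {0,2}
  val[1] = {1,2,4}
  val[2] = {0,1,2,4}
  val[3] = {0,1,2,4}
  val[4] = {0,2}

{0,1,2,4}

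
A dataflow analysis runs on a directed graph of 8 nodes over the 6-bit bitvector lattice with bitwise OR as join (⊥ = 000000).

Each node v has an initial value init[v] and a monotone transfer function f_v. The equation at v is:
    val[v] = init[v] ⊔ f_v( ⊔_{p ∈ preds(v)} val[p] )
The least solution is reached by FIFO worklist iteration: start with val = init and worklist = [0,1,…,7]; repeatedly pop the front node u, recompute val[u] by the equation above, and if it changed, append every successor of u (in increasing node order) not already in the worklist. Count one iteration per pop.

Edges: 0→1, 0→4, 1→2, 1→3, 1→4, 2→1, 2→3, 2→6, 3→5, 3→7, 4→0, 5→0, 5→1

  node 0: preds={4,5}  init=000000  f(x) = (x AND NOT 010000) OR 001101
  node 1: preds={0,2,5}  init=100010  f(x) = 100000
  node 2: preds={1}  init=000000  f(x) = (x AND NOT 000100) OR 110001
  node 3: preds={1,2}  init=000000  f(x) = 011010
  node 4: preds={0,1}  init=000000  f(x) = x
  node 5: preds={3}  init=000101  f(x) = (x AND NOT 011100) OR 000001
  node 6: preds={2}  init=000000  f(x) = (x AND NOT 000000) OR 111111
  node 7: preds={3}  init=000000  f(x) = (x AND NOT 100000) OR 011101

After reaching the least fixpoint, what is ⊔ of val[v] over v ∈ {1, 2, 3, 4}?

Iteration log — 12 steps:
  step 1. node 0  ⊔preds=000101  new=001101  old=000000  +wl: 
  step 2. node 1  ⊔preds=001101  new=100010  stable
  step 3. node 2  ⊔preds=100010  new=110011  old=000000  +wl: 1
  step 4. node 3  ⊔preds=110011  new=011010  old=000000  +wl: 
  step 5. node 4  ⊔preds=101111  new=101111  old=000000  +wl: 0
  step 6. node 5  ⊔preds=011010  new=000111  old=000101  +wl: 
  step 7. node 6  ⊔preds=110011  new=111111  old=000000  +wl: 
  step 8. node 7  ⊔preds=011010  new=011111  old=000000  +wl: 
  step 9. node 1  ⊔preds=111111  new=100010  stable
  step 10. node 0  ⊔preds=101111  new=101111  old=001101  +wl: 1,4
  step 11. node 1  ⊔preds=111111  new=100010  stable
  step 12. node 4  ⊔preds=101111  new=101111  stable

Least fixpoint reached:
  node 0: 101111
  node 1: 100010
  node 2: 110011
  node 3: 011010
  node 4: 101111
  node 5: 000111
  node 6: 111111
  node 7: 011111

111111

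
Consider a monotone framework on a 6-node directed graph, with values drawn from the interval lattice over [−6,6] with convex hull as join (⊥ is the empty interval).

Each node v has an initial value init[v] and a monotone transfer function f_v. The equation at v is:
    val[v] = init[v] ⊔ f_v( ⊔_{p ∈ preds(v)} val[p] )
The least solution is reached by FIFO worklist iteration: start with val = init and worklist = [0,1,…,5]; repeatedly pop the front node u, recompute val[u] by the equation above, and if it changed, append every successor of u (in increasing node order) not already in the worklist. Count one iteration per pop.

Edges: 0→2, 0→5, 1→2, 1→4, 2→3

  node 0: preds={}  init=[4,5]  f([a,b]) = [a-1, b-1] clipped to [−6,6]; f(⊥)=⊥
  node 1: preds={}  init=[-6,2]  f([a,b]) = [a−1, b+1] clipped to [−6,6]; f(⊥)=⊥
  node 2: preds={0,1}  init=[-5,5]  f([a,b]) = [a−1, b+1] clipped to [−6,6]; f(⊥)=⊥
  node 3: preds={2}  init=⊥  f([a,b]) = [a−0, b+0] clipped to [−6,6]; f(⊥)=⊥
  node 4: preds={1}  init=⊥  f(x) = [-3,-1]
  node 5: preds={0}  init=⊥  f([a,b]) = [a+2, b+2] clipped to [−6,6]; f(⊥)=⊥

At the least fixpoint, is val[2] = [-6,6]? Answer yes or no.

Iteration log — 6 steps:
  step 1. node 0  ⊔preds=⊥  new=[4,5]  stable
  step 2. node 1  ⊔preds=⊥  new=[-6,2]  stable
  step 3. node 2  ⊔preds=[-6,5]  new=[-6,6]  old=[-5,5]  +wl: 
  step 4. node 3  ⊔preds=[-6,6]  new=[-6,6]  old=⊥  +wl: 
  step 5. node 4  ⊔preds=[-6,2]  new=[-3,-1]  old=⊥  +wl: 
  step 6. node 5  ⊔preds=[4,5]  new=[6,6]  old=⊥  +wl: 

Least fixpoint reached:
  node 0: [4,5]
  node 1: [-6,2]
  node 2: [-6,6]
  node 3: [-6,6]
  node 4: [-3,-1]
  node 5: [6,6]

yes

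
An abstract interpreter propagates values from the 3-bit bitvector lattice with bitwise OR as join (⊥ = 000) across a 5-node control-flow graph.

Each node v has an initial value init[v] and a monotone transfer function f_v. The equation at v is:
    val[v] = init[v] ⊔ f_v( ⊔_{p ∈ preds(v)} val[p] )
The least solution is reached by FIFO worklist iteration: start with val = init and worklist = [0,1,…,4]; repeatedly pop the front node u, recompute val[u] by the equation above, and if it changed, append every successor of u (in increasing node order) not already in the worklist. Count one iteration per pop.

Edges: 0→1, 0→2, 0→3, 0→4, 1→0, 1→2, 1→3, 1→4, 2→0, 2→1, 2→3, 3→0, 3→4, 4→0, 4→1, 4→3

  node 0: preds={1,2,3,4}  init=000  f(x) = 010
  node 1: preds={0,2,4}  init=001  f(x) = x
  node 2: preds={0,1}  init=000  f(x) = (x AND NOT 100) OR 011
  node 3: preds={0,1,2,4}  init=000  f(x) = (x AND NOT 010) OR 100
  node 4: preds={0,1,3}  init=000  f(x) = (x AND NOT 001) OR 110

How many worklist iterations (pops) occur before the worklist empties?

Iteration log — 11 steps:
  step 1. node 0  ⊔preds=001  new=010  old=000  +wl: 
  step 2. node 1  ⊔preds=010  new=011  old=001  +wl: 0
  step 3. node 2  ⊔preds=011  new=011  old=000  +wl: 1
  step 4. node 3  ⊔preds=011  new=101  old=000  +wl: 
  step 5. node 4  ⊔preds=111  new=110  old=000  +wl: 3
  step 6. node 0  ⊔preds=111  new=010  stable
  step 7. node 1  ⊔preds=111  new=111  old=011  +wl: 0,2,4
  step 8. node 3  ⊔preds=111  new=101  stable
  step 9. node 0  ⊔preds=111  new=010  stable
  step 10. node 2  ⊔preds=111  new=011  stable
  step 11. node 4  ⊔preds=111  new=110  stable

Least fixpoint reached:
  node 0: 010
  node 1: 111
  node 2: 011
  node 3: 101
  node 4: 110

11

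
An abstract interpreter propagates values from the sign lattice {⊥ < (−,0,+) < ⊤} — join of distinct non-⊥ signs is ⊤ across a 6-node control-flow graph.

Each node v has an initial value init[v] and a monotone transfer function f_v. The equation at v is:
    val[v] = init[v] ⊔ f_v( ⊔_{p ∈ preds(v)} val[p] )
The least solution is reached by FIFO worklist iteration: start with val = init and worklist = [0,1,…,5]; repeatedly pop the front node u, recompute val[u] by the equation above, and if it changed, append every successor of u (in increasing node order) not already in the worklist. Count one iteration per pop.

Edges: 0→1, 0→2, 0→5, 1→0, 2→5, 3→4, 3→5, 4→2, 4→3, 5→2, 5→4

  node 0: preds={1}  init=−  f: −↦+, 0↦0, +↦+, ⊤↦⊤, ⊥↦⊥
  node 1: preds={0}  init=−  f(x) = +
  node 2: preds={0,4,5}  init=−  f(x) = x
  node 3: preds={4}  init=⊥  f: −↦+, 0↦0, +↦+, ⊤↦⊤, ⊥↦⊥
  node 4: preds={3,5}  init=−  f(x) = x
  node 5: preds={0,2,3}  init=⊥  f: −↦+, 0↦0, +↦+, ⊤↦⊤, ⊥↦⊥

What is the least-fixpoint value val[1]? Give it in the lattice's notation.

Worklist (11 pops):
  #1 pop 0: in=− → ⊤ (was −); enqueue []
  #2 pop 1: in=⊤ → ⊤ (was −); enqueue [0]
  #3 pop 2: in=⊤ → ⊤ (was −); enqueue []
  #4 pop 3: in=− → + (was ⊥); enqueue []
  #5 pop 4: in=+ → ⊤ (was −); enqueue [2,3]
  #6 pop 5: in=⊤ → ⊤ (was ⊥); enqueue [4]
  #7 pop 0: in=⊤ → ⊤ (no change)
  #8 pop 2: in=⊤ → ⊤ (no change)
  #9 pop 3: in=⊤ → ⊤ (was +); enqueue [5]
  #10 pop 4: in=⊤ → ⊤ (no change)
  #11 pop 5: in=⊤ → ⊤ (no change)

Fixpoint:
  val[0] = ⊤
  val[1] = ⊤
  val[2] = ⊤
  val[3] = ⊤
  val[4] = ⊤
  val[5] = ⊤

⊤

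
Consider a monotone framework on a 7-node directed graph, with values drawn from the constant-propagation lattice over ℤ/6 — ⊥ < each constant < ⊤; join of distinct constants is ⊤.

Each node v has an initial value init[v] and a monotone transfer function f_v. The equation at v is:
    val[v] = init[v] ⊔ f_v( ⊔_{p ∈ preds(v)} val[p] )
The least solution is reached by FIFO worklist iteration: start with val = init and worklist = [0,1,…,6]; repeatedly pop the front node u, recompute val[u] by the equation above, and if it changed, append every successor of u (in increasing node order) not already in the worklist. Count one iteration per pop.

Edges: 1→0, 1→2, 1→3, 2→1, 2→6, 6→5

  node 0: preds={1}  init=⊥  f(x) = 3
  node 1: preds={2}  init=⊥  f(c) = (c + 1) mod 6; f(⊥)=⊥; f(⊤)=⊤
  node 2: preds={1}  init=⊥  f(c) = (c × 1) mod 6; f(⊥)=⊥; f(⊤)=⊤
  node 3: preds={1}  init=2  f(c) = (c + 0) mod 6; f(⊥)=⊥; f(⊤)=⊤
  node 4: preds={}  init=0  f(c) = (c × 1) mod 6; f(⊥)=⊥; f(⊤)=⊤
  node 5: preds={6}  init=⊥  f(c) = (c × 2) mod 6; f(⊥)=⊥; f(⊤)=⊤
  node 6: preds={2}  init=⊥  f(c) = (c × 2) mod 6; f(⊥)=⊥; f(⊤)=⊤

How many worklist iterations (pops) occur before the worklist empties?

Worklist (7 pops):
  #1 pop 0: in=⊥ → 3 (was ⊥); enqueue []
  #2 pop 1: in=⊥ → ⊥ (no change)
  #3 pop 2: in=⊥ → ⊥ (no change)
  #4 pop 3: in=⊥ → 2 (no change)
  #5 pop 4: in=⊥ → 0 (no change)
  #6 pop 5: in=⊥ → ⊥ (no change)
  #7 pop 6: in=⊥ → ⊥ (no change)

Fixpoint:
  val[0] = 3
  val[1] = ⊥
  val[2] = ⊥
  val[3] = 2
  val[4] = 0
  val[5] = ⊥
  val[6] = ⊥

7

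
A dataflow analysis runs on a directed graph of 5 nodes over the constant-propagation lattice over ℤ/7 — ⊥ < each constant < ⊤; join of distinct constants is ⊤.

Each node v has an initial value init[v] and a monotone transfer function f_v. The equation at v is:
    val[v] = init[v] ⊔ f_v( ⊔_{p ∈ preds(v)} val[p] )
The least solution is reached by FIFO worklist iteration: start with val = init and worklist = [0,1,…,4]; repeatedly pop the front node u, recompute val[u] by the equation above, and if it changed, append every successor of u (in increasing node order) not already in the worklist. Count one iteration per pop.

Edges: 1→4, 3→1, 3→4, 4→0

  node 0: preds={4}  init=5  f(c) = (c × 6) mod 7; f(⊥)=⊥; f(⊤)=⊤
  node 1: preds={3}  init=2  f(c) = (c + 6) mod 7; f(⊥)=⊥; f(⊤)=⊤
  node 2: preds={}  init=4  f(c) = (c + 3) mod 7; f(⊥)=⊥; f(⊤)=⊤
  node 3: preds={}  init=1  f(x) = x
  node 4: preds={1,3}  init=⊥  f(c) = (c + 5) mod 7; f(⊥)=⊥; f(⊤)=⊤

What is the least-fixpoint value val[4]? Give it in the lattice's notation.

Worklist (6 pops):
  #1 pop 0: in=⊥ → 5 (no change)
  #2 pop 1: in=1 → ⊤ (was 2); enqueue []
  #3 pop 2: in=⊥ → 4 (no change)
  #4 pop 3: in=⊥ → 1 (no change)
  #5 pop 4: in=⊤ → ⊤ (was ⊥); enqueue [0]
  #6 pop 0: in=⊤ → ⊤ (was 5); enqueue []

Fixpoint:
  val[0] = ⊤
  val[1] = ⊤
  val[2] = 4
  val[3] = 1
  val[4] = ⊤

⊤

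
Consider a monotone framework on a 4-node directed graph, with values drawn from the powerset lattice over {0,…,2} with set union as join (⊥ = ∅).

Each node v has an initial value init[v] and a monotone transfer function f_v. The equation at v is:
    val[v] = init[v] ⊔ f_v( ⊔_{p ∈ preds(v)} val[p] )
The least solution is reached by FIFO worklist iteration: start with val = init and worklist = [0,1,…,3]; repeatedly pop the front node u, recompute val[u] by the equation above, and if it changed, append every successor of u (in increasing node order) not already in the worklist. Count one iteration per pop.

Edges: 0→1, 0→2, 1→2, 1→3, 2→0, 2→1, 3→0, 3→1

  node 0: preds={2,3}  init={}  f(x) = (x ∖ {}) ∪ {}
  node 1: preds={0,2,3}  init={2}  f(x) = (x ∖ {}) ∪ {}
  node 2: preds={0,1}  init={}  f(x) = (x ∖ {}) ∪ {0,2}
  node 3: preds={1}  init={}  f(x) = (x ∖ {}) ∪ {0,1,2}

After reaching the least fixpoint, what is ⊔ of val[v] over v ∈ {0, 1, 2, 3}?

{0,1,2}

Trace (10 dequeues):
  [1] u=0 | in {} | out {} | ==
  [2] u=1 | in {} | out {2} | ==
  [3] u=2 | in {2} | out {0,2} | prev {} | push {0,1}
  [4] u=3 | in {2} | out {0,1,2} | prev {} | push {}
  [5] u=0 | in {0,1,2} | out {0,1,2} | prev {} | push {2}
  [6] u=1 | in {0,1,2} | out {0,1,2} | prev {2} | push {3}
  [7] u=2 | in {0,1,2} | out {0,1,2} | prev {0,2} | push {0,1}
  [8] u=3 | in {0,1,2} | out {0,1,2} | ==
  [9] u=0 | in {0,1,2} | out {0,1,2} | ==
  [10] u=1 | in {0,1,2} | out {0,1,2} | ==

Converged values:
  [0] {0,1,2}
  [1] {0,1,2}
  [2] {0,1,2}
  [3] {0,1,2}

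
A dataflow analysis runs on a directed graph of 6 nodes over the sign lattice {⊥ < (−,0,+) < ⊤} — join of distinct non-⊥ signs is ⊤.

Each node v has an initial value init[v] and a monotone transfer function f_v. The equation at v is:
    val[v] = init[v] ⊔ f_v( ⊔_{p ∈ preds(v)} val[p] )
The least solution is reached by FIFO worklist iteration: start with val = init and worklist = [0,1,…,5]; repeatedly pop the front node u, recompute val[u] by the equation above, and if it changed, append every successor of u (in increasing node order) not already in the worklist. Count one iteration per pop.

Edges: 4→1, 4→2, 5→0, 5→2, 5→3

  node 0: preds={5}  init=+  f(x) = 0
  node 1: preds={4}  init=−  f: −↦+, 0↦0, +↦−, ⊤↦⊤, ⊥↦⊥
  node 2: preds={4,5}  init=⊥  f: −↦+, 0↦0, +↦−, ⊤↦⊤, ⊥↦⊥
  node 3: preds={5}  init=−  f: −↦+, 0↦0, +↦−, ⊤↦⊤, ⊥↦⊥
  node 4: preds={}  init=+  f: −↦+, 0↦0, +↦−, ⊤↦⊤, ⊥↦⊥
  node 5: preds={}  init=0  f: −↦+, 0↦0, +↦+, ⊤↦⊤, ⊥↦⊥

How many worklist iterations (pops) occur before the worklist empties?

6

Trace (6 dequeues):
  [1] u=0 | in 0 | out ⊤ | prev + | push {}
  [2] u=1 | in + | out − | ==
  [3] u=2 | in ⊤ | out ⊤ | prev ⊥ | push {}
  [4] u=3 | in 0 | out ⊤ | prev − | push {}
  [5] u=4 | in ⊥ | out + | ==
  [6] u=5 | in ⊥ | out 0 | ==

Converged values:
  [0] ⊤
  [1] −
  [2] ⊤
  [3] ⊤
  [4] +
  [5] 0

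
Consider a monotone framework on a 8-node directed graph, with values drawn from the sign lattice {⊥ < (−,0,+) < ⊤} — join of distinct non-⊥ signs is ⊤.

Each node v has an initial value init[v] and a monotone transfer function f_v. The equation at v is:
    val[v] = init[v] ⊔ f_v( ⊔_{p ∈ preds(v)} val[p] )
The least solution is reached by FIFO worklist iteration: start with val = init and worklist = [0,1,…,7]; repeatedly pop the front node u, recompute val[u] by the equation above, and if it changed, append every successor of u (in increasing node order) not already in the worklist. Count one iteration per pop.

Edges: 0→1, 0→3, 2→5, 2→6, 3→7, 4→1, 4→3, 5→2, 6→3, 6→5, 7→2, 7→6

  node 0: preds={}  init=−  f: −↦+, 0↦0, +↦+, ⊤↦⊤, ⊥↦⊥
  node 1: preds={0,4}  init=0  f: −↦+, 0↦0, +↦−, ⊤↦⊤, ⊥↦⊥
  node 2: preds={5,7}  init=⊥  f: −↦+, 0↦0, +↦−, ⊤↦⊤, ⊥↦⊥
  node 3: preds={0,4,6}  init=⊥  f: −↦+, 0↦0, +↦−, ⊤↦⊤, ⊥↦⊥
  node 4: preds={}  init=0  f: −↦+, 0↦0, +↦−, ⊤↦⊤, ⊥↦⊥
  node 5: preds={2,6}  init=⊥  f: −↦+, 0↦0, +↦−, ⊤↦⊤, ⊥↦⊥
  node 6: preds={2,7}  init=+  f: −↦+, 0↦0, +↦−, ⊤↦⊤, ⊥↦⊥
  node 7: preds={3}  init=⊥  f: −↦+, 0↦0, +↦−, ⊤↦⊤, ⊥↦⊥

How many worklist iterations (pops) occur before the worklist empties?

13

Iteration log — 13 steps:
  step 1. node 0  ⊔preds=⊥  new=−  stable
  step 2. node 1  ⊔preds=⊤  new=⊤  old=0  +wl: 
  step 3. node 2  ⊔preds=⊥  new=⊥  stable
  step 4. node 3  ⊔preds=⊤  new=⊤  old=⊥  +wl: 
  step 5. node 4  ⊔preds=⊥  new=0  stable
  step 6. node 5  ⊔preds=+  new=−  old=⊥  +wl: 2
  step 7. node 6  ⊔preds=⊥  new=+  stable
  step 8. node 7  ⊔preds=⊤  new=⊤  old=⊥  +wl: 6
  step 9. node 2  ⊔preds=⊤  new=⊤  old=⊥  +wl: 5
  step 10. node 6  ⊔preds=⊤  new=⊤  old=+  +wl: 3
  step 11. node 5  ⊔preds=⊤  new=⊤  old=−  +wl: 2
  step 12. node 3  ⊔preds=⊤  new=⊤  stable
  step 13. node 2  ⊔preds=⊤  new=⊤  stable

Least fixpoint reached:
  node 0: −
  node 1: ⊤
  node 2: ⊤
  node 3: ⊤
  node 4: 0
  node 5: ⊤
  node 6: ⊤
  node 7: ⊤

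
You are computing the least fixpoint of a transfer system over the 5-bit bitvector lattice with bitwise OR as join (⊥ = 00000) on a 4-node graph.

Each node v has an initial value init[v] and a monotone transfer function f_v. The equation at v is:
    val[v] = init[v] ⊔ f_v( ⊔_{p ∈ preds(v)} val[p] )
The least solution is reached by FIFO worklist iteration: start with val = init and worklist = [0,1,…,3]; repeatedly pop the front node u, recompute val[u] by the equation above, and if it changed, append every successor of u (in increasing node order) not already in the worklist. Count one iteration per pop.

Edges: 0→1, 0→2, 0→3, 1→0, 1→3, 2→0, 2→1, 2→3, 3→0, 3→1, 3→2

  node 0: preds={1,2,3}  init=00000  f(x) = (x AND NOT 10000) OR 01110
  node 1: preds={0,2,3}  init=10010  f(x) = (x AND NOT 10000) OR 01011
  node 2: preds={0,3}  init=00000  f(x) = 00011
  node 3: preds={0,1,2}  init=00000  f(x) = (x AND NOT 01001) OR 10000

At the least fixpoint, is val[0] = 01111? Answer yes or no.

yes

Trace (8 dequeues):
  [1] u=0 | in 10010 | out 01110 | prev 00000 | push {}
  [2] u=1 | in 01110 | out 11111 | prev 10010 | push {0}
  [3] u=2 | in 01110 | out 00011 | prev 00000 | push {1}
  [4] u=3 | in 11111 | out 10110 | prev 00000 | push {2}
  [5] u=0 | in 11111 | out 01111 | prev 01110 | push {3}
  [6] u=1 | in 11111 | out 11111 | ==
  [7] u=2 | in 11111 | out 00011 | ==
  [8] u=3 | in 11111 | out 10110 | ==

Converged values:
  [0] 01111
  [1] 11111
  [2] 00011
  [3] 10110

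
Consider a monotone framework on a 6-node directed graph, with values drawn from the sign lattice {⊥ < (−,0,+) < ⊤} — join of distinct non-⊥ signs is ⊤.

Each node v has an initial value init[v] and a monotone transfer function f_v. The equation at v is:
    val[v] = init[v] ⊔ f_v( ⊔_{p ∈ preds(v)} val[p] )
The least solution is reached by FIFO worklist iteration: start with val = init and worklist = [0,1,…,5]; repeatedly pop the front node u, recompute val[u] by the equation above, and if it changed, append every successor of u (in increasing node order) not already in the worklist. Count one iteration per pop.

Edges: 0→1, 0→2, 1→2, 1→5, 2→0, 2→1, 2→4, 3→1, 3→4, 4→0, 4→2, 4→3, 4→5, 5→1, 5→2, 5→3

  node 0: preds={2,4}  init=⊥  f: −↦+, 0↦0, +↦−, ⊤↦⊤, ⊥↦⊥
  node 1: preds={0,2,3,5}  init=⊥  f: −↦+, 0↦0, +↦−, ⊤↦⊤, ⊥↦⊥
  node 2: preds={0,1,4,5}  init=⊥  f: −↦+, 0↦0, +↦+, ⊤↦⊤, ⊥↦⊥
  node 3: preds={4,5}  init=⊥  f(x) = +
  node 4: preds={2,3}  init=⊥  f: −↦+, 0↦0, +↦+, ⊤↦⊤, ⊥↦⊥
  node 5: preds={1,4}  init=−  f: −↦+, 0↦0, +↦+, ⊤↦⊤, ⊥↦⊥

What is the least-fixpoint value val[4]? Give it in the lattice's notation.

Iteration log — 11 steps:
  step 1. node 0  ⊔preds=⊥  new=⊥  stable
  step 2. node 1  ⊔preds=−  new=+  old=⊥  +wl: 
  step 3. node 2  ⊔preds=⊤  new=⊤  old=⊥  +wl: 0,1
  step 4. node 3  ⊔preds=−  new=+  old=⊥  +wl: 
  step 5. node 4  ⊔preds=⊤  new=⊤  old=⊥  +wl: 2,3
  step 6. node 5  ⊔preds=⊤  new=⊤  old=−  +wl: 
  step 7. node 0  ⊔preds=⊤  new=⊤  old=⊥  +wl: 
  step 8. node 1  ⊔preds=⊤  new=⊤  old=+  +wl: 5
  step 9. node 2  ⊔preds=⊤  new=⊤  stable
  step 10. node 3  ⊔preds=⊤  new=+  stable
  step 11. node 5  ⊔preds=⊤  new=⊤  stable

Least fixpoint reached:
  node 0: ⊤
  node 1: ⊤
  node 2: ⊤
  node 3: +
  node 4: ⊤
  node 5: ⊤

⊤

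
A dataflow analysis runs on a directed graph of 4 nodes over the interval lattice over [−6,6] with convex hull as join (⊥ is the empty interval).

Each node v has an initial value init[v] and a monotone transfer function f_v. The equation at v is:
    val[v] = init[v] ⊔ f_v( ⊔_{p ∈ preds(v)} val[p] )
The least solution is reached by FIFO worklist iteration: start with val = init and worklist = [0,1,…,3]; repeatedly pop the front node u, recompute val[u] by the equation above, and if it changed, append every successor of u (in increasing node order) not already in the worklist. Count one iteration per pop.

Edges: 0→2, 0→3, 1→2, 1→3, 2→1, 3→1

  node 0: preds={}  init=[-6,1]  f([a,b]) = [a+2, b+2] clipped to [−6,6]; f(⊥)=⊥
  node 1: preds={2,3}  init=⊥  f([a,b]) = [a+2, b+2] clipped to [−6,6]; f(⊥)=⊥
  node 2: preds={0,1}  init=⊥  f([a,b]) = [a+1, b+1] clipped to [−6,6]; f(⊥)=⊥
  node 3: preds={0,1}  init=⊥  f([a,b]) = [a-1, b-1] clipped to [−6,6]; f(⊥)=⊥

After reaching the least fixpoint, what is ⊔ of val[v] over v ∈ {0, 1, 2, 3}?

[-6,6]

Iteration log — 11 steps:
  step 1. node 0  ⊔preds=⊥  new=[-6,1]  stable
  step 2. node 1  ⊔preds=⊥  new=⊥  stable
  step 3. node 2  ⊔preds=[-6,1]  new=[-5,2]  old=⊥  +wl: 1
  step 4. node 3  ⊔preds=[-6,1]  new=[-6,0]  old=⊥  +wl: 
  step 5. node 1  ⊔preds=[-6,2]  new=[-4,4]  old=⊥  +wl: 2,3
  step 6. node 2  ⊔preds=[-6,4]  new=[-5,5]  old=[-5,2]  +wl: 1
  step 7. node 3  ⊔preds=[-6,4]  new=[-6,3]  old=[-6,0]  +wl: 
  step 8. node 1  ⊔preds=[-6,5]  new=[-4,6]  old=[-4,4]  +wl: 2,3
  step 9. node 2  ⊔preds=[-6,6]  new=[-5,6]  old=[-5,5]  +wl: 1
  step 10. node 3  ⊔preds=[-6,6]  new=[-6,5]  old=[-6,3]  +wl: 
  step 11. node 1  ⊔preds=[-6,6]  new=[-4,6]  stable

Least fixpoint reached:
  node 0: [-6,1]
  node 1: [-4,6]
  node 2: [-5,6]
  node 3: [-6,5]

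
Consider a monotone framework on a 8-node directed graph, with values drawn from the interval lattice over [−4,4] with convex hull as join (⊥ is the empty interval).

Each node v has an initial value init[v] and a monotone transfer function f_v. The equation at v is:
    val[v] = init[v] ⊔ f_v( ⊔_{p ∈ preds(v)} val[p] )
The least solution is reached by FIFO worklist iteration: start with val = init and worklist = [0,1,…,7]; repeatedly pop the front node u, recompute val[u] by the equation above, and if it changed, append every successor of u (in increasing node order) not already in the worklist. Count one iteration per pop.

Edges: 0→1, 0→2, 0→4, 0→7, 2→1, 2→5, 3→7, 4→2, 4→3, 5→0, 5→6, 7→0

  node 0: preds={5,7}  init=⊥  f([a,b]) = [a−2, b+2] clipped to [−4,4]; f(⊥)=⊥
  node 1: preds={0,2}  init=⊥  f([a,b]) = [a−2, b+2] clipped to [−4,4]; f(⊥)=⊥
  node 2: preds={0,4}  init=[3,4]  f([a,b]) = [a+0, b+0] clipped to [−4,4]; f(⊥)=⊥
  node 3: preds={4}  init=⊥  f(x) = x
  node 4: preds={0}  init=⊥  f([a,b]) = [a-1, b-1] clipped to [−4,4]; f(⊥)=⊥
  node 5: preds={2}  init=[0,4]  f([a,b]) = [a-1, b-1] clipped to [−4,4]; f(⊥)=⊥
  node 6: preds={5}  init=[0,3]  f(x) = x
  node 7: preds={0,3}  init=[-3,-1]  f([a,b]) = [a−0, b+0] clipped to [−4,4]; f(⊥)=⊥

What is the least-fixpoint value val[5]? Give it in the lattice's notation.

Iteration log — 13 steps:
  step 1. node 0  ⊔preds=[-3,4]  new=[-4,4]  old=⊥  +wl: 
  step 2. node 1  ⊔preds=[-4,4]  new=[-4,4]  old=⊥  +wl: 
  step 3. node 2  ⊔preds=[-4,4]  new=[-4,4]  old=[3,4]  +wl: 1
  step 4. node 3  ⊔preds=⊥  new=⊥  stable
  step 5. node 4  ⊔preds=[-4,4]  new=[-4,3]  old=⊥  +wl: 2,3
  step 6. node 5  ⊔preds=[-4,4]  new=[-4,4]  old=[0,4]  +wl: 0
  step 7. node 6  ⊔preds=[-4,4]  new=[-4,4]  old=[0,3]  +wl: 
  step 8. node 7  ⊔preds=[-4,4]  new=[-4,4]  old=[-3,-1]  +wl: 
  step 9. node 1  ⊔preds=[-4,4]  new=[-4,4]  stable
  step 10. node 2  ⊔preds=[-4,4]  new=[-4,4]  stable
  step 11. node 3  ⊔preds=[-4,3]  new=[-4,3]  old=⊥  +wl: 7
  step 12. node 0  ⊔preds=[-4,4]  new=[-4,4]  stable
  step 13. node 7  ⊔preds=[-4,4]  new=[-4,4]  stable

Least fixpoint reached:
  node 0: [-4,4]
  node 1: [-4,4]
  node 2: [-4,4]
  node 3: [-4,3]
  node 4: [-4,3]
  node 5: [-4,4]
  node 6: [-4,4]
  node 7: [-4,4]

[-4,4]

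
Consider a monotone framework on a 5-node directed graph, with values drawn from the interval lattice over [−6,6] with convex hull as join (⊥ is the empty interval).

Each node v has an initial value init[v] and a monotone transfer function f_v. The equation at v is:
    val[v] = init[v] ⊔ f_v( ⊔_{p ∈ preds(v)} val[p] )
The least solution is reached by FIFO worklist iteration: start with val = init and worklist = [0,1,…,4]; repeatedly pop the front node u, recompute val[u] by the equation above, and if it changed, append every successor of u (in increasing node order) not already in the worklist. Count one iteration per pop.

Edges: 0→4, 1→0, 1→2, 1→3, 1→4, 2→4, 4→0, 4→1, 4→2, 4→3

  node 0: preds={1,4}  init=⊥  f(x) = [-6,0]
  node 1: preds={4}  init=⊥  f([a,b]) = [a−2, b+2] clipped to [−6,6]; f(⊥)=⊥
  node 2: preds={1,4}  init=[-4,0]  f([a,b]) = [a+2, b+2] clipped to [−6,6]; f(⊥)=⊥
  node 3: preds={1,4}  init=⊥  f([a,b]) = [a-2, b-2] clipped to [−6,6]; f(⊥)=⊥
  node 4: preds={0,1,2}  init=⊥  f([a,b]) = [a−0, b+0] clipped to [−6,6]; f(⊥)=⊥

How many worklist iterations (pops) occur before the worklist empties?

Iteration log — 21 steps:
  step 1. node 0  ⊔preds=⊥  new=[-6,0]  old=⊥  +wl: 
  step 2. node 1  ⊔preds=⊥  new=⊥  stable
  step 3. node 2  ⊔preds=⊥  new=[-4,0]  stable
  step 4. node 3  ⊔preds=⊥  new=⊥  stable
  step 5. node 4  ⊔preds=[-6,0]  new=[-6,0]  old=⊥  +wl: 0,1,2,3
  step 6. node 0  ⊔preds=[-6,0]  new=[-6,0]  stable
  step 7. node 1  ⊔preds=[-6,0]  new=[-6,2]  old=⊥  +wl: 0,4
  step 8. node 2  ⊔preds=[-6,2]  new=[-4,4]  old=[-4,0]  +wl: 
  step 9. node 3  ⊔preds=[-6,2]  new=[-6,0]  old=⊥  +wl: 
  step 10. node 0  ⊔preds=[-6,2]  new=[-6,0]  stable
  step 11. node 4  ⊔preds=[-6,4]  new=[-6,4]  old=[-6,0]  +wl: 0,1,2,3
  step 12. node 0  ⊔preds=[-6,4]  new=[-6,0]  stable
  step 13. node 1  ⊔preds=[-6,4]  new=[-6,6]  old=[-6,2]  +wl: 0,4
  step 14. node 2  ⊔preds=[-6,6]  new=[-4,6]  old=[-4,4]  +wl: 
  step 15. node 3  ⊔preds=[-6,6]  new=[-6,4]  old=[-6,0]  +wl: 
  step 16. node 0  ⊔preds=[-6,6]  new=[-6,0]  stable
  step 17. node 4  ⊔preds=[-6,6]  new=[-6,6]  old=[-6,4]  +wl: 0,1,2,3
  step 18. node 0  ⊔preds=[-6,6]  new=[-6,0]  stable
  step 19. node 1  ⊔preds=[-6,6]  new=[-6,6]  stable
  step 20. node 2  ⊔preds=[-6,6]  new=[-4,6]  stable
  step 21. node 3  ⊔preds=[-6,6]  new=[-6,4]  stable

Least fixpoint reached:
  node 0: [-6,0]
  node 1: [-6,6]
  node 2: [-4,6]
  node 3: [-6,4]
  node 4: [-6,6]

21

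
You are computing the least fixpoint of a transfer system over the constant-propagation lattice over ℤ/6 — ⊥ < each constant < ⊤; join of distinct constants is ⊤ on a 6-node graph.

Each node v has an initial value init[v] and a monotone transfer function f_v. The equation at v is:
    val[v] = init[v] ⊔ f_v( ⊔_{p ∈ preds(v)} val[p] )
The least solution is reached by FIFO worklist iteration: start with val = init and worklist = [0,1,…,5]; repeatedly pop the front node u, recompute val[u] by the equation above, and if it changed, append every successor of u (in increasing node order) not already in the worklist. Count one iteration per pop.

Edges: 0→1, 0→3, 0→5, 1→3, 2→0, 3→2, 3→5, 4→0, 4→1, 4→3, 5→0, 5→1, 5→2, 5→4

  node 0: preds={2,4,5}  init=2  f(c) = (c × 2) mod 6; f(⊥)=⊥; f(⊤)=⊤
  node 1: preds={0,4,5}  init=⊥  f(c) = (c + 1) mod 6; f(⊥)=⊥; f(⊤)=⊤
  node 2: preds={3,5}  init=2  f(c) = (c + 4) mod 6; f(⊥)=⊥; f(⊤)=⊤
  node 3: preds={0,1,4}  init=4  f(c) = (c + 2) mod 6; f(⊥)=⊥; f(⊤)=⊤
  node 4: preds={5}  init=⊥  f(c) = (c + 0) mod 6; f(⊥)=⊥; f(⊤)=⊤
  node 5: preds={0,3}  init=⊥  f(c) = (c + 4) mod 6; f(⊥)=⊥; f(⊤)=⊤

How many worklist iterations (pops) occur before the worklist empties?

13

Trace (13 dequeues):
  [1] u=0 | in 2 | out ⊤ | prev 2 | push {}
  [2] u=1 | in ⊤ | out ⊤ | prev ⊥ | push {}
  [3] u=2 | in 4 | out 2 | ==
  [4] u=3 | in ⊤ | out ⊤ | prev 4 | push {2}
  [5] u=4 | in ⊥ | out ⊥ | ==
  [6] u=5 | in ⊤ | out ⊤ | prev ⊥ | push {0,1,4}
  [7] u=2 | in ⊤ | out ⊤ | prev 2 | push {}
  [8] u=0 | in ⊤ | out ⊤ | ==
  [9] u=1 | in ⊤ | out ⊤ | ==
  [10] u=4 | in ⊤ | out ⊤ | prev ⊥ | push {0,1,3}
  [11] u=0 | in ⊤ | out ⊤ | ==
  [12] u=1 | in ⊤ | out ⊤ | ==
  [13] u=3 | in ⊤ | out ⊤ | ==

Converged values:
  [0] ⊤
  [1] ⊤
  [2] ⊤
  [3] ⊤
  [4] ⊤
  [5] ⊤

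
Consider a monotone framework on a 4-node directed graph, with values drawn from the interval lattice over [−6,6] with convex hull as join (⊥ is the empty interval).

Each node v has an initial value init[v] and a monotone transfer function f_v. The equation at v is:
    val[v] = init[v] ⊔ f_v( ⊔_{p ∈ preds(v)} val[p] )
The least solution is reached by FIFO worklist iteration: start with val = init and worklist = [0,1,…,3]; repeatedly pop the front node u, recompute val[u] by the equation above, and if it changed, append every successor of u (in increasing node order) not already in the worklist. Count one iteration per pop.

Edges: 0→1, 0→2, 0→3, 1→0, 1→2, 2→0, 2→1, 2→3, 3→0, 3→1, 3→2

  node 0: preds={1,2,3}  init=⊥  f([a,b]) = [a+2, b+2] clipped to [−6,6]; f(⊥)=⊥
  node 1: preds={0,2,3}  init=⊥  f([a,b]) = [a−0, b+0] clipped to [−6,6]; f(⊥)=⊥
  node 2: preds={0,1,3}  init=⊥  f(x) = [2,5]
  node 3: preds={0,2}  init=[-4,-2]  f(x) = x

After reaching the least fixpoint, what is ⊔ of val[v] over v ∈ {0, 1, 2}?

[-4,6]

Worklist (11 pops):
  #1 pop 0: in=[-4,-2] → [-2,0] (was ⊥); enqueue []
  #2 pop 1: in=[-4,0] → [-4,0] (was ⊥); enqueue [0]
  #3 pop 2: in=[-4,0] → [2,5] (was ⊥); enqueue [1]
  #4 pop 3: in=[-2,5] → [-4,5] (was [-4,-2]); enqueue [2]
  #5 pop 0: in=[-4,5] → [-2,6] (was [-2,0]); enqueue [3]
  #6 pop 1: in=[-4,6] → [-4,6] (was [-4,0]); enqueue [0]
  #7 pop 2: in=[-4,6] → [2,5] (no change)
  #8 pop 3: in=[-2,6] → [-4,6] (was [-4,5]); enqueue [1,2]
  #9 pop 0: in=[-4,6] → [-2,6] (no change)
  #10 pop 1: in=[-4,6] → [-4,6] (no change)
  #11 pop 2: in=[-4,6] → [2,5] (no change)

Fixpoint:
  val[0] = [-2,6]
  val[1] = [-4,6]
  val[2] = [2,5]
  val[3] = [-4,6]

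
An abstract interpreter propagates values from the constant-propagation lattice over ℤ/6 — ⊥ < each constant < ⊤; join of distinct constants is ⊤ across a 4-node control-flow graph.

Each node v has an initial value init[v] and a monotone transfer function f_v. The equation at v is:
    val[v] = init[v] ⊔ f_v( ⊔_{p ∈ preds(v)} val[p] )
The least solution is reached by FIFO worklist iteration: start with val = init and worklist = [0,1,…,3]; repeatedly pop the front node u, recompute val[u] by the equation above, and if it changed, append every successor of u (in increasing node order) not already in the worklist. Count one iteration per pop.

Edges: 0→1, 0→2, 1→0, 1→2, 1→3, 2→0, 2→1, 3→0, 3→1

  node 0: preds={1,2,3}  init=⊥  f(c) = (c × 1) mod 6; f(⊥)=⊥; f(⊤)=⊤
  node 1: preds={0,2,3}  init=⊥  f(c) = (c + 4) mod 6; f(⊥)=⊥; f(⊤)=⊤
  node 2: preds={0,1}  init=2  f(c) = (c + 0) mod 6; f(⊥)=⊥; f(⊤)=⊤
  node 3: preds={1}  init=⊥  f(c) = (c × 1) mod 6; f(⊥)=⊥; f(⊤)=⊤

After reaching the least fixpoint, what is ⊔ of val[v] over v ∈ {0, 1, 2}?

⊤

Worklist (11 pops):
  #1 pop 0: in=2 → 2 (was ⊥); enqueue []
  #2 pop 1: in=2 → 0 (was ⊥); enqueue [0]
  #3 pop 2: in=⊤ → ⊤ (was 2); enqueue [1]
  #4 pop 3: in=0 → 0 (was ⊥); enqueue []
  #5 pop 0: in=⊤ → ⊤ (was 2); enqueue [2]
  #6 pop 1: in=⊤ → ⊤ (was 0); enqueue [0,3]
  #7 pop 2: in=⊤ → ⊤ (no change)
  #8 pop 0: in=⊤ → ⊤ (no change)
  #9 pop 3: in=⊤ → ⊤ (was 0); enqueue [0,1]
  #10 pop 0: in=⊤ → ⊤ (no change)
  #11 pop 1: in=⊤ → ⊤ (no change)

Fixpoint:
  val[0] = ⊤
  val[1] = ⊤
  val[2] = ⊤
  val[3] = ⊤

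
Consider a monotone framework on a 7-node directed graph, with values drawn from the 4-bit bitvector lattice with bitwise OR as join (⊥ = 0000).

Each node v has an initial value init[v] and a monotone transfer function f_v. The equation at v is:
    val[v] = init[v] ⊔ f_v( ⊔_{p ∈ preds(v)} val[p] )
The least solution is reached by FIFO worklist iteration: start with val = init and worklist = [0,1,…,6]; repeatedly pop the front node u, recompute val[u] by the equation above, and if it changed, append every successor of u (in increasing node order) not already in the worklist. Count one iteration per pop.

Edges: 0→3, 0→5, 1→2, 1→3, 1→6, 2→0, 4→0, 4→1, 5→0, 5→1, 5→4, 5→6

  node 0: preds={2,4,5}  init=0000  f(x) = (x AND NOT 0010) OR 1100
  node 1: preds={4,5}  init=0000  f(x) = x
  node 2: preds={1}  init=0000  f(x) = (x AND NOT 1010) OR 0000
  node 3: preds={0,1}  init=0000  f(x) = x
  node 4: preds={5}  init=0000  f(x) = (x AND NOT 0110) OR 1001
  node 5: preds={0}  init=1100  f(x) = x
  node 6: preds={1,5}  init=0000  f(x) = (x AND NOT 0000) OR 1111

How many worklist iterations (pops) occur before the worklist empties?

16

Trace (16 dequeues):
  [1] u=0 | in 1100 | out 1100 | prev 0000 | push {}
  [2] u=1 | in 1100 | out 1100 | prev 0000 | push {}
  [3] u=2 | in 1100 | out 0100 | prev 0000 | push {0}
  [4] u=3 | in 1100 | out 1100 | prev 0000 | push {}
  [5] u=4 | in 1100 | out 1001 | prev 0000 | push {1}
  [6] u=5 | in 1100 | out 1100 | ==
  [7] u=6 | in 1100 | out 1111 | prev 0000 | push {}
  [8] u=0 | in 1101 | out 1101 | prev 1100 | push {3,5}
  [9] u=1 | in 1101 | out 1101 | prev 1100 | push {2,6}
  [10] u=3 | in 1101 | out 1101 | prev 1100 | push {}
  [11] u=5 | in 1101 | out 1101 | prev 1100 | push {0,1,4}
  [12] u=2 | in 1101 | out 0101 | prev 0100 | push {}
  [13] u=6 | in 1101 | out 1111 | ==
  [14] u=0 | in 1101 | out 1101 | ==
  [15] u=1 | in 1101 | out 1101 | ==
  [16] u=4 | in 1101 | out 1001 | ==

Converged values:
  [0] 1101
  [1] 1101
  [2] 0101
  [3] 1101
  [4] 1001
  [5] 1101
  [6] 1111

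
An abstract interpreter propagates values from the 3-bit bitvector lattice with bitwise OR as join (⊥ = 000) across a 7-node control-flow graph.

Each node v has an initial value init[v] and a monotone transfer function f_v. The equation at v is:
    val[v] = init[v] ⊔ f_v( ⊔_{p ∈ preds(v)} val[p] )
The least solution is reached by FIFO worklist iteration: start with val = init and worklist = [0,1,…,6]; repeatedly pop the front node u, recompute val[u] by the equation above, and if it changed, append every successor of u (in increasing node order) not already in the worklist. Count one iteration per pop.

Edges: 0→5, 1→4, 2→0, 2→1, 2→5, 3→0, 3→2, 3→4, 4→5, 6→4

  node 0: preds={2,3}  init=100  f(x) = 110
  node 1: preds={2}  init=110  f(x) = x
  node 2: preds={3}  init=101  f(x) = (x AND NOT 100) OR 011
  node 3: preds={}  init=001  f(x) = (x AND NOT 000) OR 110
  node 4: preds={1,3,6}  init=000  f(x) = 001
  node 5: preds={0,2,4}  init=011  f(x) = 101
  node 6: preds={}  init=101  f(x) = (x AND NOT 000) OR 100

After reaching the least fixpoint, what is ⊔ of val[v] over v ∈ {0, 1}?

111

Trace (10 dequeues):
  [1] u=0 | in 101 | out 110 | prev 100 | push {}
  [2] u=1 | in 101 | out 111 | prev 110 | push {}
  [3] u=2 | in 001 | out 111 | prev 101 | push {0,1}
  [4] u=3 | in 000 | out 111 | prev 001 | push {2}
  [5] u=4 | in 111 | out 001 | prev 000 | push {}
  [6] u=5 | in 111 | out 111 | prev 011 | push {}
  [7] u=6 | in 000 | out 101 | ==
  [8] u=0 | in 111 | out 110 | ==
  [9] u=1 | in 111 | out 111 | ==
  [10] u=2 | in 111 | out 111 | ==

Converged values:
  [0] 110
  [1] 111
  [2] 111
  [3] 111
  [4] 001
  [5] 111
  [6] 101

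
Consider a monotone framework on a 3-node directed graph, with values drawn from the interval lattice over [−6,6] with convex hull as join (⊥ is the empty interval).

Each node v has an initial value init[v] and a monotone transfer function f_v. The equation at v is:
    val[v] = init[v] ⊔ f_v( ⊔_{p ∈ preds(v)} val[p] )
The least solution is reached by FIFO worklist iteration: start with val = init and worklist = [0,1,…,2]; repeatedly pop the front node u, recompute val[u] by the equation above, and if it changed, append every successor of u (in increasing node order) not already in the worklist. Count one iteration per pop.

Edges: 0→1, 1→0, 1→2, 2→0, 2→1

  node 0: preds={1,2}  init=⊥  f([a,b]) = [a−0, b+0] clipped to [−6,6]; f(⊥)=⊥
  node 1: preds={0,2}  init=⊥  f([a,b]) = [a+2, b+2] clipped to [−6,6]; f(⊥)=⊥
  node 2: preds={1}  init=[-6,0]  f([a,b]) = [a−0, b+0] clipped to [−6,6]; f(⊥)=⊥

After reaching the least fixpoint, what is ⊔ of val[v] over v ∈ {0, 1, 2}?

[-6,6]

Iteration log — 12 steps:
  step 1. node 0  ⊔preds=[-6,0]  new=[-6,0]  old=⊥  +wl: 
  step 2. node 1  ⊔preds=[-6,0]  new=[-4,2]  old=⊥  +wl: 0
  step 3. node 2  ⊔preds=[-4,2]  new=[-6,2]  old=[-6,0]  +wl: 1
  step 4. node 0  ⊔preds=[-6,2]  new=[-6,2]  old=[-6,0]  +wl: 
  step 5. node 1  ⊔preds=[-6,2]  new=[-4,4]  old=[-4,2]  +wl: 0,2
  step 6. node 0  ⊔preds=[-6,4]  new=[-6,4]  old=[-6,2]  +wl: 1
  step 7. node 2  ⊔preds=[-4,4]  new=[-6,4]  old=[-6,2]  +wl: 0
  step 8. node 1  ⊔preds=[-6,4]  new=[-4,6]  old=[-4,4]  +wl: 2
  step 9. node 0  ⊔preds=[-6,6]  new=[-6,6]  old=[-6,4]  +wl: 1
  step 10. node 2  ⊔preds=[-4,6]  new=[-6,6]  old=[-6,4]  +wl: 0
  step 11. node 1  ⊔preds=[-6,6]  new=[-4,6]  stable
  step 12. node 0  ⊔preds=[-6,6]  new=[-6,6]  stable

Least fixpoint reached:
  node 0: [-6,6]
  node 1: [-4,6]
  node 2: [-6,6]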